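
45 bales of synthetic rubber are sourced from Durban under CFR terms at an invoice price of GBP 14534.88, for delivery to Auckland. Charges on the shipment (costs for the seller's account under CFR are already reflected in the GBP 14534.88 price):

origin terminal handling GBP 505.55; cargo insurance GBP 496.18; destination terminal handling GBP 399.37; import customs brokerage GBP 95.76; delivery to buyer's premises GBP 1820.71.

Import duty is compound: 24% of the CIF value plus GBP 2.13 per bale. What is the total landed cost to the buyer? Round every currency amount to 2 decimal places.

CFR: the seller pays costs through ocean freight to the destination port, but not insurance.
Already in the invoice (seller's account under CFR): origin terminal — exclude.
CIF value = CFR price + insurance = 14534.88 + 496.18 = 15031.06
Ad valorem component: 15031.06 × 24% = 3607.45
Specific component: 45 × 2.13 = 95.85
Import duty = 3607.45 + 95.85 = 3703.30
Buyer bears: insurance 496.18 + destination terminal 399.37 + brokerage 95.76 + delivery 1820.71 + duty 3703.30 = 6515.32
Landed cost = invoice 14534.88 + 6515.32 = 21050.20

Total landed cost: GBP 21050.20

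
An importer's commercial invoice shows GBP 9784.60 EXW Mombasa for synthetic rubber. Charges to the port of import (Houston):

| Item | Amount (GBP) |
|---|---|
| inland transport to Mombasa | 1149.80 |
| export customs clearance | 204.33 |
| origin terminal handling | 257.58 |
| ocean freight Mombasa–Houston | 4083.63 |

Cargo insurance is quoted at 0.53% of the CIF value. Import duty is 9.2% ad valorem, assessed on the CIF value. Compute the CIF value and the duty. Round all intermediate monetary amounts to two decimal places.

CIF value: GBP 15562.42; import duty: GBP 1431.74

Let C be the CIF value. C = EXW price + pre-shipment costs + freight + 0.53% × C
C − 0.53% × C = 9784.60 + 1149.80 + 204.33 + 257.58 + 4083.63
0.9947 × C = 15479.94
C = 15479.94 / 0.9947 = 15562.42
Insurance premium = 0.53% × 15562.42 = 82.48
Import duty = 15562.42 × 9.2% = 1431.74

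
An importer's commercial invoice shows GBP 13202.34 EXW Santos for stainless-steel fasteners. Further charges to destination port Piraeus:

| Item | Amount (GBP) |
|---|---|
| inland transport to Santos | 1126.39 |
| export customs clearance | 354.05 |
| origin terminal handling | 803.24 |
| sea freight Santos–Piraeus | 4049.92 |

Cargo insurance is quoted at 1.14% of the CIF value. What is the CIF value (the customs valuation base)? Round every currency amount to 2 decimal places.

CIF value: GBP 19761.22

Let C be the CIF value. C = EXW price + pre-shipment costs + freight + 1.14% × C
C − 1.14% × C = 13202.34 + 1126.39 + 354.05 + 803.24 + 4049.92
0.9886 × C = 19535.94
C = 19535.94 / 0.9886 = 19761.22
Insurance premium = 1.14% × 19761.22 = 225.28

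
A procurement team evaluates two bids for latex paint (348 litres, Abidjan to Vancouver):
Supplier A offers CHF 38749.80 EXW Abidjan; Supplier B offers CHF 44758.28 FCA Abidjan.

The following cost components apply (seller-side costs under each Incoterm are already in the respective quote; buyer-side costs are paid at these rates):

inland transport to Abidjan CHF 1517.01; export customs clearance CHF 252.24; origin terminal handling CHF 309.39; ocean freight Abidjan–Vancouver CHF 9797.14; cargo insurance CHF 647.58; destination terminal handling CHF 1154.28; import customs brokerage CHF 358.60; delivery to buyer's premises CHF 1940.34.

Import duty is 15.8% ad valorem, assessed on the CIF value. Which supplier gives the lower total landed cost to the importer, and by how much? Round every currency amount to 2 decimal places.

Supplier A is cheaper by CHF 4909.03

Supplier A (EXW):
CIF value = EXW price + inland to port + export clearance + origin terminal + freight + insurance = 38749.80 + 1517.01 + 252.24 + 309.39 + 9797.14 + 647.58 = 51273.16
Import duty = 51273.16 × 15.8% = 8101.16
Buyer bears (A): 1517.01 + 252.24 + 309.39 + 9797.14 + 647.58 + 1154.28 + 358.60 + 1940.34 = 15976.58
Landed cost (A) = invoice 38749.80 + 15976.58 + duty 8101.16 = 62827.54
Supplier B (FCA):
CIF value = FCA price + origin terminal + freight + insurance = 44758.28 + 309.39 + 9797.14 + 647.58 = 55512.39
Import duty = 55512.39 × 15.8% = 8770.96
Buyer bears (B): 309.39 + 9797.14 + 647.58 + 1154.28 + 358.60 + 1940.34 = 14207.33
Landed cost (B) = invoice 44758.28 + 14207.33 + duty 8770.96 = 67736.57
Difference = |62827.54 − 67736.57| = 4909.03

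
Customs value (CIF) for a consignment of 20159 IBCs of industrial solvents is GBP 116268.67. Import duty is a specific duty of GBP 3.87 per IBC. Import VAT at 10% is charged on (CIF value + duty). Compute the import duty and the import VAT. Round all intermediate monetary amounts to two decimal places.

Import duty = 20159 × 3.87 = 78015.33
VAT base = CIF + duty = 116268.67 + 78015.33 = 194284.00
Import VAT = 194284.00 × 10% = 19428.40

Import duty: GBP 78015.33; import VAT: GBP 19428.40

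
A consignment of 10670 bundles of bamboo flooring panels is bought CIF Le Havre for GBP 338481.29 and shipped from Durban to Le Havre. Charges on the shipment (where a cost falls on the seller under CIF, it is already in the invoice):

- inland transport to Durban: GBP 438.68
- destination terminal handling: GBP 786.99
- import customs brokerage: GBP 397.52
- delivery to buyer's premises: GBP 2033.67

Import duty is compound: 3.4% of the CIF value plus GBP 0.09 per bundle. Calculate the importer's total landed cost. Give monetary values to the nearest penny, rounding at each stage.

CIF: the seller pays costs through ocean freight and marine insurance to the destination port.
Already in the invoice (seller's account under CIF): inland to port — exclude.
The CIF price already equals the CIF value: 338481.29
Ad valorem component: 338481.29 × 3.4% = 11508.36
Specific component: 10670 × 0.09 = 960.30
Import duty = 11508.36 + 960.30 = 12468.66
Buyer bears: destination terminal 786.99 + brokerage 397.52 + delivery 2033.67 + duty 12468.66 = 15686.84
Landed cost = invoice 338481.29 + 15686.84 = 354168.13

Total landed cost: GBP 354168.13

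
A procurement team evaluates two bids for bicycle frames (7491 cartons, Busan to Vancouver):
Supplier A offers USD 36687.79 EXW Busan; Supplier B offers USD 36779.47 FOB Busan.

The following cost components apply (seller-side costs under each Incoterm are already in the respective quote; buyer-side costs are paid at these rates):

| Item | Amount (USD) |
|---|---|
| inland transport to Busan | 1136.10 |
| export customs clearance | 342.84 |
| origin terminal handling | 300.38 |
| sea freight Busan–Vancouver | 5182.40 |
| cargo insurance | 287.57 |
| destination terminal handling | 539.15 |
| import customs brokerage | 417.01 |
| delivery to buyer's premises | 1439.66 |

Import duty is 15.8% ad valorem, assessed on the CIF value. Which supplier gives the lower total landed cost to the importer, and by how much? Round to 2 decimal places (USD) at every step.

Supplier A (EXW):
CIF value = EXW price + inland to port + export clearance + origin terminal + freight + insurance = 36687.79 + 1136.10 + 342.84 + 300.38 + 5182.40 + 287.57 = 43937.08
Import duty = 43937.08 × 15.8% = 6942.06
Buyer bears (A): 1136.10 + 342.84 + 300.38 + 5182.40 + 287.57 + 539.15 + 417.01 + 1439.66 = 9645.11
Landed cost (A) = invoice 36687.79 + 9645.11 + duty 6942.06 = 53274.96
Supplier B (FOB):
CIF value = FOB price + freight + insurance = 36779.47 + 5182.40 + 287.57 = 42249.44
Import duty = 42249.44 × 15.8% = 6675.41
Buyer bears (B): 5182.40 + 287.57 + 539.15 + 417.01 + 1439.66 = 7865.79
Landed cost (B) = invoice 36779.47 + 7865.79 + duty 6675.41 = 51320.67
Difference = |53274.96 − 51320.67| = 1954.29

Supplier B is cheaper by USD 1954.29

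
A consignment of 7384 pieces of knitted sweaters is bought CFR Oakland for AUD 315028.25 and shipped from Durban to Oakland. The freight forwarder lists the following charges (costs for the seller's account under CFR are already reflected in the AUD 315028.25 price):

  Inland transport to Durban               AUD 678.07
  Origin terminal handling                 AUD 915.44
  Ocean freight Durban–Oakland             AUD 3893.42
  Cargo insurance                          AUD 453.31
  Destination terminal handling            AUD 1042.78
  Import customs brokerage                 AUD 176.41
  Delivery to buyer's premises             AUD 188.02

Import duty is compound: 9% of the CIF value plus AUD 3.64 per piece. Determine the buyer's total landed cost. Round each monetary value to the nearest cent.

CFR: the seller pays costs through ocean freight to the destination port, but not insurance.
Already in the invoice (seller's account under CFR): inland to port, origin terminal, freight — exclude.
CIF value = CFR price + insurance = 315028.25 + 453.31 = 315481.56
Ad valorem component: 315481.56 × 9% = 28393.34
Specific component: 7384 × 3.64 = 26877.76
Import duty = 28393.34 + 26877.76 = 55271.10
Buyer bears: insurance 453.31 + destination terminal 1042.78 + brokerage 176.41 + delivery 188.02 + duty 55271.10 = 57131.62
Landed cost = invoice 315028.25 + 57131.62 = 372159.87

Total landed cost: AUD 372159.87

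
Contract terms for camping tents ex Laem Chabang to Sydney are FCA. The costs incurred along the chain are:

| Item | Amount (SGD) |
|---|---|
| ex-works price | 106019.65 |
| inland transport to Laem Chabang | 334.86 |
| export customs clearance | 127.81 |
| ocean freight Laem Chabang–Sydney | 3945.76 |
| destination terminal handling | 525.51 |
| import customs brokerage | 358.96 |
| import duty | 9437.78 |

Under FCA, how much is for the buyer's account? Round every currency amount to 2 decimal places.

FCA: the seller delivers export-cleared goods to the carrier; the buyer bears costs from that point.
Seller's account: goods 106019.65 + inland to port 334.86 + export clearance 127.81 = 106482.32
Buyer's account: freight 3945.76 + destination terminal 525.51 + brokerage 358.96 + duty 9437.78 = 14268.01

Buyer's account: SGD 14268.01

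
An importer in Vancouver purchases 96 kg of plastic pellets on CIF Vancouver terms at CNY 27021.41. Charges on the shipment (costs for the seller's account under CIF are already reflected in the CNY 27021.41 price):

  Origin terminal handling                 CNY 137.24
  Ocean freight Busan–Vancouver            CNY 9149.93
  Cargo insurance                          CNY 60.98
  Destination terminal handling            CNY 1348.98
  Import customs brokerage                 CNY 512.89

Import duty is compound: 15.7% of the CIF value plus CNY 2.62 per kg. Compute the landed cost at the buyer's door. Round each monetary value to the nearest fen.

CIF: the seller pays costs through ocean freight and marine insurance to the destination port.
Already in the invoice (seller's account under CIF): origin terminal, freight, insurance — exclude.
The CIF price already equals the CIF value: 27021.41
Ad valorem component: 27021.41 × 15.7% = 4242.36
Specific component: 96 × 2.62 = 251.52
Import duty = 4242.36 + 251.52 = 4493.88
Buyer bears: destination terminal 1348.98 + brokerage 512.89 + duty 4493.88 = 6355.75
Landed cost = invoice 27021.41 + 6355.75 = 33377.16

Total landed cost: CNY 33377.16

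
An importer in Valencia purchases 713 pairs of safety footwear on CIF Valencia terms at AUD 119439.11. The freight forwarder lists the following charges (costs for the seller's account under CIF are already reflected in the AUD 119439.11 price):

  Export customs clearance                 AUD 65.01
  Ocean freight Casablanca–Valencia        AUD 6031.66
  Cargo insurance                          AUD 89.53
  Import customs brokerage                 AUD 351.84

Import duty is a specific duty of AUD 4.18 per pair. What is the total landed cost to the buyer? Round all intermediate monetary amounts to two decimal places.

Total landed cost: AUD 122771.29

CIF: the seller pays costs through ocean freight and marine insurance to the destination port.
Already in the invoice (seller's account under CIF): export clearance, freight, insurance — exclude.
The CIF price already equals the CIF value: 119439.11
Import duty = 713 × 4.18 = 2980.34
Buyer bears: brokerage 351.84 + duty 2980.34 = 3332.18
Landed cost = invoice 119439.11 + 3332.18 = 122771.29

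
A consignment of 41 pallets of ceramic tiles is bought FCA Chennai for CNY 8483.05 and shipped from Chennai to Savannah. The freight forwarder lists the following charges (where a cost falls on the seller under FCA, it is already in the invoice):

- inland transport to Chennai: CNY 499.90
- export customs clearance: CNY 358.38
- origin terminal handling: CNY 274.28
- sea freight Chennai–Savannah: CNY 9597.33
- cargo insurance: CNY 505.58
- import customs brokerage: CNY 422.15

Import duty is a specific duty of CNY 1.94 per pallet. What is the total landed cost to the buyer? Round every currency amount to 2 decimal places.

FCA: the seller delivers export-cleared goods to the carrier; the buyer bears costs from that point.
Already in the invoice (seller's account under FCA): inland to port, export clearance — exclude.
CIF value = FCA price + origin terminal + freight + insurance = 8483.05 + 274.28 + 9597.33 + 505.58 = 18860.24
Import duty = 41 × 1.94 = 79.54
Buyer bears: origin terminal 274.28 + freight 9597.33 + insurance 505.58 + brokerage 422.15 + duty 79.54 = 10878.88
Landed cost = invoice 8483.05 + 10878.88 = 19361.93

Total landed cost: CNY 19361.93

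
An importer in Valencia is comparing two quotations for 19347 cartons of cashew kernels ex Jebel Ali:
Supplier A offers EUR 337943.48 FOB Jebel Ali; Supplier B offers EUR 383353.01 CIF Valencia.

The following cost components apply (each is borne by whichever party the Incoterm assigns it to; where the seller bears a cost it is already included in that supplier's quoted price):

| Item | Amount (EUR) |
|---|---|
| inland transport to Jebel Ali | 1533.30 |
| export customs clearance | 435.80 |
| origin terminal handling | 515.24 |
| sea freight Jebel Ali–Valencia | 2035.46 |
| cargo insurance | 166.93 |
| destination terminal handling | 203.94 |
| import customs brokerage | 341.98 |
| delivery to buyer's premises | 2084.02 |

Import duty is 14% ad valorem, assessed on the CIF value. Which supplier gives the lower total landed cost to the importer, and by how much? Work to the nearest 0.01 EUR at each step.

Supplier A (FOB):
CIF value = FOB price + freight + insurance = 337943.48 + 2035.46 + 166.93 = 340145.87
Import duty = 340145.87 × 14% = 47620.42
Buyer bears (A): 2035.46 + 166.93 + 203.94 + 341.98 + 2084.02 = 4832.33
Landed cost (A) = invoice 337943.48 + 4832.33 + duty 47620.42 = 390396.23
Supplier B (CIF):
The CIF price already equals the CIF value: 383353.01
Import duty = 383353.01 × 14% = 53669.42
Buyer bears (B): 203.94 + 341.98 + 2084.02 = 2629.94
Landed cost (B) = invoice 383353.01 + 2629.94 + duty 53669.42 = 439652.37
Difference = |390396.23 − 439652.37| = 49256.14

Supplier A is cheaper by EUR 49256.14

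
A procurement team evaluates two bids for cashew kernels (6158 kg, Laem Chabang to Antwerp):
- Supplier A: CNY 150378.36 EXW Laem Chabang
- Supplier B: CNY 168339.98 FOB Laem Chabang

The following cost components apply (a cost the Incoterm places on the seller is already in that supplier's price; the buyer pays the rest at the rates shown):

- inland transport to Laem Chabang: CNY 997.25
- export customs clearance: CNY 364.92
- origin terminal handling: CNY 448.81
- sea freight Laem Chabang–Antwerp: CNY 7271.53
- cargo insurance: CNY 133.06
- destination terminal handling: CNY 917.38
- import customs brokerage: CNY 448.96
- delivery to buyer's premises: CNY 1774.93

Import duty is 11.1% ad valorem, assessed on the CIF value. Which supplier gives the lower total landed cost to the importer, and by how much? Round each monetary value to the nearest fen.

Supplier A is cheaper by CNY 17943.36

Supplier A (EXW):
CIF value = EXW price + inland to port + export clearance + origin terminal + freight + insurance = 150378.36 + 997.25 + 364.92 + 448.81 + 7271.53 + 133.06 = 159593.93
Import duty = 159593.93 × 11.1% = 17714.93
Buyer bears (A): 997.25 + 364.92 + 448.81 + 7271.53 + 133.06 + 917.38 + 448.96 + 1774.93 = 12356.84
Landed cost (A) = invoice 150378.36 + 12356.84 + duty 17714.93 = 180450.13
Supplier B (FOB):
CIF value = FOB price + freight + insurance = 168339.98 + 7271.53 + 133.06 = 175744.57
Import duty = 175744.57 × 11.1% = 19507.65
Buyer bears (B): 7271.53 + 133.06 + 917.38 + 448.96 + 1774.93 = 10545.86
Landed cost (B) = invoice 168339.98 + 10545.86 + duty 19507.65 = 198393.49
Difference = |180450.13 − 198393.49| = 17943.36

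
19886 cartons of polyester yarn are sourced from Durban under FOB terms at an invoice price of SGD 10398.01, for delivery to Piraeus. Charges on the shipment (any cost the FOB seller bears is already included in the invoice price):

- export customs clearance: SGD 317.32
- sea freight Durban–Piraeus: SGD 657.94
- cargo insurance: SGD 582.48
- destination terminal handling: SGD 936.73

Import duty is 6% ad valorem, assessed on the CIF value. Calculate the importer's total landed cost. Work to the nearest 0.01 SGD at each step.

Total landed cost: SGD 13273.47

FOB: the seller bears costs until goods are on board at the origin port; the buyer bears freight, insurance and all costs thereafter.
Already in the invoice (seller's account under FOB): export clearance — exclude.
CIF value = FOB price + freight + insurance = 10398.01 + 657.94 + 582.48 = 11638.43
Import duty = 11638.43 × 6% = 698.31
Buyer bears: freight 657.94 + insurance 582.48 + destination terminal 936.73 + duty 698.31 = 2875.46
Landed cost = invoice 10398.01 + 2875.46 = 13273.47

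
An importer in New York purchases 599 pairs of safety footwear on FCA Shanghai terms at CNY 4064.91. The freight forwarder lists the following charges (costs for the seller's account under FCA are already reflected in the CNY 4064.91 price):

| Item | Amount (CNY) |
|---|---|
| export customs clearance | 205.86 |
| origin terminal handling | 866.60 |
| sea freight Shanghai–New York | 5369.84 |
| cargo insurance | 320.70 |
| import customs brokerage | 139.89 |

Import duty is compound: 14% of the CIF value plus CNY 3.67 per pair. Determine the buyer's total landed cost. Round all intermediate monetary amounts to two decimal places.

FCA: the seller delivers export-cleared goods to the carrier; the buyer bears costs from that point.
Already in the invoice (seller's account under FCA): export clearance — exclude.
CIF value = FCA price + origin terminal + freight + insurance = 4064.91 + 866.60 + 5369.84 + 320.70 = 10622.05
Ad valorem component: 10622.05 × 14% = 1487.09
Specific component: 599 × 3.67 = 2198.33
Import duty = 1487.09 + 2198.33 = 3685.42
Buyer bears: origin terminal 866.60 + freight 5369.84 + insurance 320.70 + brokerage 139.89 + duty 3685.42 = 10382.45
Landed cost = invoice 4064.91 + 10382.45 = 14447.36

Total landed cost: CNY 14447.36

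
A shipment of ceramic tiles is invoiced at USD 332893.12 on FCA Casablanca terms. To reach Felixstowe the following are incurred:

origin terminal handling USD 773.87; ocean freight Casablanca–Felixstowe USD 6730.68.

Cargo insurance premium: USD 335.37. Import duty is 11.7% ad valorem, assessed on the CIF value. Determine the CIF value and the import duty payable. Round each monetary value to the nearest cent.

CIF = FCA price + pre-shipment costs + freight + insurance
CIF = 332893.12 + 773.87 + 6730.68 + 335.37 = 340733.04
Import duty = 340733.04 × 11.7% = 39865.77

CIF value: USD 340733.04; import duty: USD 39865.77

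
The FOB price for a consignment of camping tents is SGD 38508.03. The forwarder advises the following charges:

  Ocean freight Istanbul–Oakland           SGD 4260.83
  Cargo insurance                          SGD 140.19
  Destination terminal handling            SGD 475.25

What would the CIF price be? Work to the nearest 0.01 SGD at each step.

CIF price: SGD 42909.05

Not relevant to the conversion: destination terminal — on the buyer under both terms; not part of either seller's price.
From FOB to CIF, the seller additionally bears: freight, insurance.
CIF price = 38508.03 + 4260.83 + 140.19 = 42909.05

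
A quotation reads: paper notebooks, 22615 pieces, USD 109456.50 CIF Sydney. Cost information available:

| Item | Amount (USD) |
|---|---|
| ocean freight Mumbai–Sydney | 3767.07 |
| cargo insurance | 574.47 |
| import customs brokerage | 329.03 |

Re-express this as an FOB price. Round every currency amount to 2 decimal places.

Not relevant to the conversion: brokerage — on the buyer under both terms; not part of either seller's price.
From CIF to FOB, the seller no longer bears: freight, insurance.
FOB price = 109456.50 − 3767.07 − 574.47 = 105114.96

FOB price: USD 105114.96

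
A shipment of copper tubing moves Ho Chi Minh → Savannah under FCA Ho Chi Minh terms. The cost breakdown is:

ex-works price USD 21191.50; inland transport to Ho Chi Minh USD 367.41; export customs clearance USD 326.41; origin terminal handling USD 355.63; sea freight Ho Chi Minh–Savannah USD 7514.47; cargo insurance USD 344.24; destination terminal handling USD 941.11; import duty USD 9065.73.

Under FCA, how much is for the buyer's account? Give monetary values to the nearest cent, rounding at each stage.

FCA: the seller delivers export-cleared goods to the carrier; the buyer bears costs from that point.
Seller's account: goods 21191.50 + inland to port 367.41 + export clearance 326.41 = 21885.32
Buyer's account: origin terminal 355.63 + freight 7514.47 + insurance 344.24 + destination terminal 941.11 + duty 9065.73 = 18221.18

Buyer's account: USD 18221.18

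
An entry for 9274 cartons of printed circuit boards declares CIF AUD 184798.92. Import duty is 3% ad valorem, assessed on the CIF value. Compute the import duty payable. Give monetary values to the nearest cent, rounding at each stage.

Import duty: AUD 5543.97

Import duty = 184798.92 × 3% = 5543.97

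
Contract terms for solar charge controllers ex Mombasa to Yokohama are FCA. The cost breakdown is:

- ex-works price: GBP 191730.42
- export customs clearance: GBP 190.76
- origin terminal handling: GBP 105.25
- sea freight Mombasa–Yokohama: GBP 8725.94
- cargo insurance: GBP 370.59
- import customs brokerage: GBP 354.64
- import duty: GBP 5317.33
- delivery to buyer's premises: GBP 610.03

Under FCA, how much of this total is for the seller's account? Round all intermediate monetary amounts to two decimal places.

FCA: the seller delivers export-cleared goods to the carrier; the buyer bears costs from that point.
Seller's account: goods 191730.42 + export clearance 190.76 = 191921.18
Buyer's account: origin terminal 105.25 + freight 8725.94 + insurance 370.59 + brokerage 354.64 + duty 5317.33 + delivery 610.03 = 15483.78

Seller's account: GBP 191921.18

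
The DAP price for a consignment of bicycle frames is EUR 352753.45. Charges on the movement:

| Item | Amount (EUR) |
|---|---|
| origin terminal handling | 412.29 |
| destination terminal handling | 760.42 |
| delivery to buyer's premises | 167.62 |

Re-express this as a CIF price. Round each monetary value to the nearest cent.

CIF price: EUR 351825.41

Not relevant to the conversion: origin terminal — on the seller under both DAP and CIF; already in the DAP price and stays in the CIF price.
From DAP to CIF, the seller no longer bears: destination terminal, delivery.
CIF price = 352753.45 − 760.42 − 167.62 = 351825.41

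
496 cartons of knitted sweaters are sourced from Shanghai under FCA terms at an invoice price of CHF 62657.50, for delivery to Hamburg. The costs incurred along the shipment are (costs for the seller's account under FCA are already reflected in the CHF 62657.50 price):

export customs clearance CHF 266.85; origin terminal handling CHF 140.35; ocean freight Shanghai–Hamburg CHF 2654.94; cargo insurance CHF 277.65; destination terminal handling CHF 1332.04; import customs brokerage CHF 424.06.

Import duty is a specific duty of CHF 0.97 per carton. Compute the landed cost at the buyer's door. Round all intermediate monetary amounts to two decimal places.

FCA: the seller delivers export-cleared goods to the carrier; the buyer bears costs from that point.
Already in the invoice (seller's account under FCA): export clearance — exclude.
CIF value = FCA price + origin terminal + freight + insurance = 62657.50 + 140.35 + 2654.94 + 277.65 = 65730.44
Import duty = 496 × 0.97 = 481.12
Buyer bears: origin terminal 140.35 + freight 2654.94 + insurance 277.65 + destination terminal 1332.04 + brokerage 424.06 + duty 481.12 = 5310.16
Landed cost = invoice 62657.50 + 5310.16 = 67967.66

Total landed cost: CHF 67967.66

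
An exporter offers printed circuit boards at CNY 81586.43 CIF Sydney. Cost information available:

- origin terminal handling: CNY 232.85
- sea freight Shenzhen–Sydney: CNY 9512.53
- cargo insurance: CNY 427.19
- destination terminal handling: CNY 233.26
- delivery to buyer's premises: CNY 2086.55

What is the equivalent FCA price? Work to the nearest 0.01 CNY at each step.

Not relevant to the conversion: destination terminal, delivery — on the buyer under both terms; not part of either seller's price.
From CIF to FCA, the seller no longer bears: origin terminal, freight, insurance.
FCA price = 81586.43 − 232.85 − 9512.53 − 427.19 = 71413.86

FCA price: CNY 71413.86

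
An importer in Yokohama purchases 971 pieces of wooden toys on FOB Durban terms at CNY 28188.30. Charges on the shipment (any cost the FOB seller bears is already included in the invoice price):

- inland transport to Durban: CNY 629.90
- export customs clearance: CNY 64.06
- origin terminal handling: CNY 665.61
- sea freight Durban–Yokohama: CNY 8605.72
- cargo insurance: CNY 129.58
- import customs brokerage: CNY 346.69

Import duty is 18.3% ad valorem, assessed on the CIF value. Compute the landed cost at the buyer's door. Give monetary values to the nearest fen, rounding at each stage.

Total landed cost: CNY 44027.31

FOB: the seller bears costs until goods are on board at the origin port; the buyer bears freight, insurance and all costs thereafter.
Already in the invoice (seller's account under FOB): inland to port, export clearance, origin terminal — exclude.
CIF value = FOB price + freight + insurance = 28188.30 + 8605.72 + 129.58 = 36923.60
Import duty = 36923.60 × 18.3% = 6757.02
Buyer bears: freight 8605.72 + insurance 129.58 + brokerage 346.69 + duty 6757.02 = 15839.01
Landed cost = invoice 28188.30 + 15839.01 = 44027.31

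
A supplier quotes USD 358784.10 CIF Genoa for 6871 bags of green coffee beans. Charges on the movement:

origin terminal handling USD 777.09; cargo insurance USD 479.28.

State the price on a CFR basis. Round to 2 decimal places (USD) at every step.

Not relevant to the conversion: origin terminal — on the seller under both CIF and CFR; already in the CIF price and stays in the CFR price.
From CIF to CFR, the seller no longer bears: insurance.
CFR price = 358784.10 − 479.28 = 358304.82

CFR price: USD 358304.82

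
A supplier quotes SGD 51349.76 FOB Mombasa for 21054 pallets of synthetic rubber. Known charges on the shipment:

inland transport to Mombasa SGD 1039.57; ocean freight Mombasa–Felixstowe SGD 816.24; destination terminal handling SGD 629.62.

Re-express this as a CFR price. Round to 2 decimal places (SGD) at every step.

Not relevant to the conversion: inland to port — on the seller under both FOB and CFR; already in the FOB price and stays in the CFR price. destination terminal — on the buyer under both terms; not part of either seller's price.
From FOB to CFR, the seller additionally bears: freight.
CFR price = 51349.76 + 816.24 = 52166.00

CFR price: SGD 52166.00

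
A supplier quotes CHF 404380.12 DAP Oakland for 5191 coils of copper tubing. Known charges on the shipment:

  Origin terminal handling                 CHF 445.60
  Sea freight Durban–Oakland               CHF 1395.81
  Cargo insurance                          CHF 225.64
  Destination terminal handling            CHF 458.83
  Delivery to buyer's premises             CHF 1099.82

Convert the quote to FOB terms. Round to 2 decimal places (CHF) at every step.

Not relevant to the conversion: origin terminal — on the seller under both DAP and FOB; already in the DAP price and stays in the FOB price.
From DAP to FOB, the seller no longer bears: freight, insurance, destination terminal, delivery.
FOB price = 404380.12 − 1395.81 − 225.64 − 458.83 − 1099.82 = 401200.02

FOB price: CHF 401200.02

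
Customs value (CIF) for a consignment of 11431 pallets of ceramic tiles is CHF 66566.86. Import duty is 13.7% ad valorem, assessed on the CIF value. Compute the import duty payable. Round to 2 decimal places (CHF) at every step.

Import duty: CHF 9119.66

Import duty = 66566.86 × 13.7% = 9119.66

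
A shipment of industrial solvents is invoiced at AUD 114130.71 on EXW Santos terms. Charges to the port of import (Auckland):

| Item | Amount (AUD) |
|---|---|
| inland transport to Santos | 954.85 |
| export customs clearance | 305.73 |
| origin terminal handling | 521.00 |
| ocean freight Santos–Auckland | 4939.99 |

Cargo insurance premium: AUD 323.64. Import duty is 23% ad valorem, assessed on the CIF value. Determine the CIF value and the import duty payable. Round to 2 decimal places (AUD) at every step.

CIF = EXW price + pre-shipment costs + freight + insurance
CIF = 114130.71 + 954.85 + 305.73 + 521.00 + 4939.99 + 323.64 = 121175.92
Import duty = 121175.92 × 23% = 27870.46

CIF value: AUD 121175.92; import duty: AUD 27870.46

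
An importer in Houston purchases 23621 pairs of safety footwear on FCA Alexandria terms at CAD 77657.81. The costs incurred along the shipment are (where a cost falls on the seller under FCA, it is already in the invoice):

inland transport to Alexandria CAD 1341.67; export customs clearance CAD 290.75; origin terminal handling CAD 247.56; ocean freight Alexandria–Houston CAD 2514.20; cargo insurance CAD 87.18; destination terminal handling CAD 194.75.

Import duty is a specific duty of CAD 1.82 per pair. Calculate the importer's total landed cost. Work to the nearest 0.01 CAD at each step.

FCA: the seller delivers export-cleared goods to the carrier; the buyer bears costs from that point.
Already in the invoice (seller's account under FCA): inland to port, export clearance — exclude.
CIF value = FCA price + origin terminal + freight + insurance = 77657.81 + 247.56 + 2514.20 + 87.18 = 80506.75
Import duty = 23621 × 1.82 = 42990.22
Buyer bears: origin terminal 247.56 + freight 2514.20 + insurance 87.18 + destination terminal 194.75 + duty 42990.22 = 46033.91
Landed cost = invoice 77657.81 + 46033.91 = 123691.72

Total landed cost: CAD 123691.72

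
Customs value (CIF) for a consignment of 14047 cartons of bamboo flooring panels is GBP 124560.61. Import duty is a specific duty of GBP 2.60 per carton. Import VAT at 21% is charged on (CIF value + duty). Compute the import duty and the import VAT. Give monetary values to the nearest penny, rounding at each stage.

Import duty: GBP 36522.20; import VAT: GBP 33827.39

Import duty = 14047 × 2.60 = 36522.20
VAT base = CIF + duty = 124560.61 + 36522.20 = 161082.81
Import VAT = 161082.81 × 21% = 33827.39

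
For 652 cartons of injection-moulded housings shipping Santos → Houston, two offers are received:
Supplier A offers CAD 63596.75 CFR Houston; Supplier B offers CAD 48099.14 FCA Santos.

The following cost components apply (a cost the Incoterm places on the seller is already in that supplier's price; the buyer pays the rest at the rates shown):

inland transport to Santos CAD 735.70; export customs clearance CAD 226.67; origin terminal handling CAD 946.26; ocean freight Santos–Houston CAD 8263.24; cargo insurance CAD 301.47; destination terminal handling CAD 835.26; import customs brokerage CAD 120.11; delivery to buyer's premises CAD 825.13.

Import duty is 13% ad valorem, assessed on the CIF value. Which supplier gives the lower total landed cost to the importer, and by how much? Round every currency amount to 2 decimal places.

Supplier A (CFR):
CIF value = CFR price + insurance = 63596.75 + 301.47 = 63898.22
Import duty = 63898.22 × 13% = 8306.77
Buyer bears (A): 301.47 + 835.26 + 120.11 + 825.13 = 2081.97
Landed cost (A) = invoice 63596.75 + 2081.97 + duty 8306.77 = 73985.49
Supplier B (FCA):
CIF value = FCA price + origin terminal + freight + insurance = 48099.14 + 946.26 + 8263.24 + 301.47 = 57610.11
Import duty = 57610.11 × 13% = 7489.31
Buyer bears (B): 946.26 + 8263.24 + 301.47 + 835.26 + 120.11 + 825.13 = 11291.47
Landed cost (B) = invoice 48099.14 + 11291.47 + duty 7489.31 = 66879.92
Difference = |73985.49 − 66879.92| = 7105.57

Supplier B is cheaper by CAD 7105.57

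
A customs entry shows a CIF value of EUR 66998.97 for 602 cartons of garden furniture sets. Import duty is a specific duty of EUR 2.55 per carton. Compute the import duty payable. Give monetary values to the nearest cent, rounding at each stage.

Import duty = 602 × 2.55 = 1535.10

Import duty: EUR 1535.10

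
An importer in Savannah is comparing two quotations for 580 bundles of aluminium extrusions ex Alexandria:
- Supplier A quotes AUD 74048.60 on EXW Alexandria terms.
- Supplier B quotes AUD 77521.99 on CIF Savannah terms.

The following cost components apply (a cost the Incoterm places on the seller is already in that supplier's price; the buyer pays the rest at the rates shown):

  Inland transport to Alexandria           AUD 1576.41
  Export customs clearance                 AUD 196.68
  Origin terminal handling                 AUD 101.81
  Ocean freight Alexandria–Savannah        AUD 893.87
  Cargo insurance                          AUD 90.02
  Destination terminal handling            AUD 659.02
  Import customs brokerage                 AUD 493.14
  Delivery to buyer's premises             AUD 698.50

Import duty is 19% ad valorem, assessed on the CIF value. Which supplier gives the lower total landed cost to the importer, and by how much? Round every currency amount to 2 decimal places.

Supplier A is cheaper by AUD 731.38

Supplier A (EXW):
CIF value = EXW price + inland to port + export clearance + origin terminal + freight + insurance = 74048.60 + 1576.41 + 196.68 + 101.81 + 893.87 + 90.02 = 76907.39
Import duty = 76907.39 × 19% = 14612.40
Buyer bears (A): 1576.41 + 196.68 + 101.81 + 893.87 + 90.02 + 659.02 + 493.14 + 698.50 = 4709.45
Landed cost (A) = invoice 74048.60 + 4709.45 + duty 14612.40 = 93370.45
Supplier B (CIF):
The CIF price already equals the CIF value: 77521.99
Import duty = 77521.99 × 19% = 14729.18
Buyer bears (B): 659.02 + 493.14 + 698.50 = 1850.66
Landed cost (B) = invoice 77521.99 + 1850.66 + duty 14729.18 = 94101.83
Difference = |93370.45 − 94101.83| = 731.38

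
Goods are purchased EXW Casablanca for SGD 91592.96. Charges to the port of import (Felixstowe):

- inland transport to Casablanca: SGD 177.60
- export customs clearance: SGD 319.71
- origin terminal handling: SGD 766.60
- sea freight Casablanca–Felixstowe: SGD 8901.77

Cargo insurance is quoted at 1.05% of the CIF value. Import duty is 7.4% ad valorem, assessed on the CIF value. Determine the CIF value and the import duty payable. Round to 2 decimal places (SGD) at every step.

Let C be the CIF value. C = EXW price + pre-shipment costs + freight + 1.05% × C
C − 1.05% × C = 91592.96 + 177.60 + 319.71 + 766.60 + 8901.77
0.9895 × C = 101758.64
C = 101758.64 / 0.9895 = 102838.44
Insurance premium = 1.05% × 102838.44 = 1079.80
Import duty = 102838.44 × 7.4% = 7610.04

CIF value: SGD 102838.44; import duty: SGD 7610.04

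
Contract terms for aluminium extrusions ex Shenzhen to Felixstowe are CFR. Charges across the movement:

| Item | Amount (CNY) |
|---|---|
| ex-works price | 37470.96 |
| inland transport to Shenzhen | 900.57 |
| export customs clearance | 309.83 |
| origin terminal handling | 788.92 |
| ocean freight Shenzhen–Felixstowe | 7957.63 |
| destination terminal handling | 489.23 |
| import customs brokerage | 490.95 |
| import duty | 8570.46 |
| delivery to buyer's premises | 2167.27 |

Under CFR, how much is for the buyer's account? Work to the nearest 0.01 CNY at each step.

Buyer's account: CNY 11717.91

CFR: the seller pays costs through ocean freight to the destination port, but not insurance.
Seller's account: goods 37470.96 + inland to port 900.57 + export clearance 309.83 + origin terminal 788.92 + freight 7957.63 = 47427.91
Buyer's account: destination terminal 489.23 + brokerage 490.95 + duty 8570.46 + delivery 2167.27 = 11717.91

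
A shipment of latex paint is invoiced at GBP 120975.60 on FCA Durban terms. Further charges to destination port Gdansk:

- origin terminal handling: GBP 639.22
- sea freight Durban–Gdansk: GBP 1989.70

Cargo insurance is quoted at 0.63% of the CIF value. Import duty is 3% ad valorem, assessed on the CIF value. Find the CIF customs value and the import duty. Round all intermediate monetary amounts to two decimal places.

Let C be the CIF value. C = FCA price + pre-shipment costs + freight + 0.63% × C
C − 0.63% × C = 120975.60 + 639.22 + 1989.70
0.9937 × C = 123604.52
C = 123604.52 / 0.9937 = 124388.17
Insurance premium = 0.63% × 124388.17 = 783.65
Import duty = 124388.17 × 3% = 3731.65

CIF value: GBP 124388.17; import duty: GBP 3731.65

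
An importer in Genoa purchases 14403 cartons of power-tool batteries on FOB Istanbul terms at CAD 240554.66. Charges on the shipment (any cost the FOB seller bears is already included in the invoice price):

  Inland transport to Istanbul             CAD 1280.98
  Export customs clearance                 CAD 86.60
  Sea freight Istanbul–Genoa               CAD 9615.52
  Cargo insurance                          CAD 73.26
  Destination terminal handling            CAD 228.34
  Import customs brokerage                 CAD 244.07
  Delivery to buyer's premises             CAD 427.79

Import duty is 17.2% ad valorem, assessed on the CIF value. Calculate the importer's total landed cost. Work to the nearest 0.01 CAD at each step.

FOB: the seller bears costs until goods are on board at the origin port; the buyer bears freight, insurance and all costs thereafter.
Already in the invoice (seller's account under FOB): inland to port, export clearance — exclude.
CIF value = FOB price + freight + insurance = 240554.66 + 9615.52 + 73.26 = 250243.44
Import duty = 250243.44 × 17.2% = 43041.87
Buyer bears: freight 9615.52 + insurance 73.26 + destination terminal 228.34 + brokerage 244.07 + delivery 427.79 + duty 43041.87 = 53630.85
Landed cost = invoice 240554.66 + 53630.85 = 294185.51

Total landed cost: CAD 294185.51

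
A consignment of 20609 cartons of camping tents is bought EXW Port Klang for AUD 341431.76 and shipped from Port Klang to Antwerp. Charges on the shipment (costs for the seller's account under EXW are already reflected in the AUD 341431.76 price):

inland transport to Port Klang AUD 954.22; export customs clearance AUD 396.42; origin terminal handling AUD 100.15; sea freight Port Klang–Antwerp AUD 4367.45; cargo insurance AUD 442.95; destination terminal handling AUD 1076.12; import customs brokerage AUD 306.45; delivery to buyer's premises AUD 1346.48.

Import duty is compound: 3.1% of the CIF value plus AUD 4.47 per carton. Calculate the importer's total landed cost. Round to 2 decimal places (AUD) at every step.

Total landed cost: AUD 453322.71

EXW: the seller makes goods available at their premises; the buyer bears all onward costs.
CIF value = EXW price + inland to port + export clearance + origin terminal + freight + insurance = 341431.76 + 954.22 + 396.42 + 100.15 + 4367.45 + 442.95 = 347692.95
Ad valorem component: 347692.95 × 3.1% = 10778.48
Specific component: 20609 × 4.47 = 92122.23
Import duty = 10778.48 + 92122.23 = 102900.71
Buyer bears: inland to port 954.22 + export clearance 396.42 + origin terminal 100.15 + freight 4367.45 + insurance 442.95 + destination terminal 1076.12 + brokerage 306.45 + delivery 1346.48 + duty 102900.71 = 111890.95
Landed cost = invoice 341431.76 + 111890.95 = 453322.71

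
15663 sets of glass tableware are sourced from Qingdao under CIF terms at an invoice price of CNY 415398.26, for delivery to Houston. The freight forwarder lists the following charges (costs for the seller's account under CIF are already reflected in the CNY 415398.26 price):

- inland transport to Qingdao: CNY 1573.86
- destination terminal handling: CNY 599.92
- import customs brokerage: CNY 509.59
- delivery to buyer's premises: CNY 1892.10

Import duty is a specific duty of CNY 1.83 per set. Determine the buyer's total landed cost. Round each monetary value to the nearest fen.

Total landed cost: CNY 447063.16

CIF: the seller pays costs through ocean freight and marine insurance to the destination port.
Already in the invoice (seller's account under CIF): inland to port — exclude.
The CIF price already equals the CIF value: 415398.26
Import duty = 15663 × 1.83 = 28663.29
Buyer bears: destination terminal 599.92 + brokerage 509.59 + delivery 1892.10 + duty 28663.29 = 31664.90
Landed cost = invoice 415398.26 + 31664.90 = 447063.16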